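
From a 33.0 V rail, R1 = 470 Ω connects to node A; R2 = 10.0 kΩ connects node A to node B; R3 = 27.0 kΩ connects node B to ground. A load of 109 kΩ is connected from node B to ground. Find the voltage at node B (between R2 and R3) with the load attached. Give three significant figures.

At node B, R3 is in parallel with the load: R3‖R_L = 21640 Ω.
Below node A the resistance is R2 + (R3‖R_L) = 31640 Ω, so V_A = 33.0 × 31640/32110 = 32.52 V.
Then V_B = V_A × (R3‖R_L)/(R2 + R3‖R_L) = 32.52 × 21640/31640 = 22.2 V.

V ≈ 22.2 V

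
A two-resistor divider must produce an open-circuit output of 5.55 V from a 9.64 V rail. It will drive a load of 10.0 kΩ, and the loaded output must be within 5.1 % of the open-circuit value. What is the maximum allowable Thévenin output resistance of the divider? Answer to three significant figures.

Loading drop = R_th/(R_th + R_L) ≤ 0.0510, so R_th ≤ R_L · ε/(1−ε) = 10.0 kΩ × 0.0510/0.9490 = 537 Ω.
(Any R1, R2 with R2/(R1+R2) = 0.576 and R1‖R2 ≤ 537 Ω will meet the spec.)

R_th ≤ 537 Ω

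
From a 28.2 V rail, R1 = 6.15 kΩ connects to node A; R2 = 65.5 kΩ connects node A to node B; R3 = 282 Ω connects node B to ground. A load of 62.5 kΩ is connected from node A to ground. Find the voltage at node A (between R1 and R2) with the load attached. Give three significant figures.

Below node A the series string R2+R3 = 65780 Ω sits in parallel with the 62500 Ω load: 32050 Ω.
V_A = 28.2 × 32050/(6150 + 32050) = 23.7 V.

V ≈ 23.7 V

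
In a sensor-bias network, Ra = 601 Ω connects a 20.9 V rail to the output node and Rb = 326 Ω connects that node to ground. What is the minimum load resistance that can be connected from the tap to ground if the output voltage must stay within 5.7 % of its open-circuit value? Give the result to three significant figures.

Output resistance R_th = Ra‖Rb = (601 × 326)/927.0 = 211.4 Ω.
The fractional drop is R_th/(R_th + R_L); requiring this ≤ 0.0570 gives R_L ≥ R_th(1/0.0570 − 1) = 211.4 × 16.54 = 3.50 kΩ.

R_L(min) ≈ 3.50 kΩ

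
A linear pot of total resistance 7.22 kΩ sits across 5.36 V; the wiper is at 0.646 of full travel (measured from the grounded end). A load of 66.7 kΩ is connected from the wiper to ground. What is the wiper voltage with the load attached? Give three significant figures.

The wiper splits the pot into (1−α)R = 2.556 kΩ above and αR = 4.664 kΩ below.
Lower section ‖ load = 4.359 kΩ.
V_wiper = 5.36 × 4.359/(2.556 + 4.359) = 3.38 V.

V ≈ 3.38 V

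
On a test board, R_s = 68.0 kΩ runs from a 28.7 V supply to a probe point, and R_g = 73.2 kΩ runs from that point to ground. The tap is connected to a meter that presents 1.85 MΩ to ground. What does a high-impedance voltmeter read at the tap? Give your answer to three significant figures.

V_out ≈ 14.6 V

The load sits in parallel with R_g: R_g‖R_L = (73.2 × 1850) / (73.2 + 1850) = 70.41 kΩ.
V_out = 28.7 × 70.41 / (68.0 + 70.41) = 28.7 × 70.41/138.4 = 14.6 V.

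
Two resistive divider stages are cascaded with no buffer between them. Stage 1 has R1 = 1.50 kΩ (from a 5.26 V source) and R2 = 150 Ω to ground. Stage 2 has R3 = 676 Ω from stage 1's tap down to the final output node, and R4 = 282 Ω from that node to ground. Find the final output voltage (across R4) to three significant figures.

V_out ≈ 0.123 V

Stage 2 presents R3+R4 = 958.0 Ω as a load on stage 1's tap.
Stage 1's lower leg becomes R2‖(R3+R4) = 129.7 Ω, so V_mid = 5.26 × 129.7/1630 = 0.4186 V.
Stage 2 is itself unloaded: V_out = V_mid × R4/(R3+R4) = 0.4186 × 282/958.0 = 0.123 V.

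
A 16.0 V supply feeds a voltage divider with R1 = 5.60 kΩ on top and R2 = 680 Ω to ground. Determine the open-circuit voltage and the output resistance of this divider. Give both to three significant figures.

V_th = 1.73 V, R_th = 606 Ω

V_th is the open-circuit tap voltage: 16.0 × 680/(5600 + 680) = 1.73 V.
With the supply zeroed, R1 and R2 appear in parallel from the tap: R_th = R1‖R2 = (5600 × 680)/6280 = 606 Ω.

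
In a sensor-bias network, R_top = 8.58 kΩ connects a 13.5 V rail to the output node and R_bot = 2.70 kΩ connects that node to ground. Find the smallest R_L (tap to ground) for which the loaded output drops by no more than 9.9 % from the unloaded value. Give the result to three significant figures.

Output resistance R_th = R_top‖R_bot = (8.58 × 2.70)/11.28 = 2.054 kΩ.
The fractional drop is R_th/(R_th + R_L); requiring this ≤ 0.0990 gives R_L ≥ R_th(1/0.0990 − 1) = 2.054 × 9.101 = 18.7 kΩ.

R_L(min) ≈ 18.7 kΩ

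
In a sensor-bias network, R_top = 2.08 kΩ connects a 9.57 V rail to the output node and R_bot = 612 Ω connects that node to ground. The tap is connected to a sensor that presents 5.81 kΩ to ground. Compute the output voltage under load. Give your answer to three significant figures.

The load sits in parallel with R_bot: R_bot‖R_L = (612 × 5810) / (612 + 5810) = 553.7 Ω.
V_out = 9.57 × 553.7 / (2080 + 553.7) = 9.57 × 553.7/2634 = 2.01 V.

V_out ≈ 2.01 V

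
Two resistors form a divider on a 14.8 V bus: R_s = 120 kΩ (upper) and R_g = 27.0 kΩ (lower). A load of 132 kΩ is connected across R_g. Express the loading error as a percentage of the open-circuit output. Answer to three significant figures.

Unloaded V = 14.8 × 27.0/147.0 = 2.7184 V.
Loaded: R_g‖R_L = 22.42 kΩ, giving V = 14.8 × 22.42/142.4 = 2.3294 V.
Drop = (2.7184 − 2.3294) / 2.7184 = 14.3 %.

14.3 %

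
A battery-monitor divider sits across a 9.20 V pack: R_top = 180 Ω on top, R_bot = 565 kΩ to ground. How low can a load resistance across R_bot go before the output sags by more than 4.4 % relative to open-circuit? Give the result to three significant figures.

R_L(min) ≈ 3.91 kΩ

Output resistance R_th = R_top‖R_bot = (180 × 565000)/565200 = 179.9 Ω.
The fractional drop is R_th/(R_th + R_L); requiring this ≤ 0.0440 gives R_L ≥ R_th(1/0.0440 − 1) = 179.9 × 21.73 = 3.91 kΩ.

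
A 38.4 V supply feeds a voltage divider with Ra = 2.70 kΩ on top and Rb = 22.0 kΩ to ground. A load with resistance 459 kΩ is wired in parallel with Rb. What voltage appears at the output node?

V_out ≈ 34.0 V

The load sits in parallel with Rb: Rb‖R_L = (22.0 × 459) / (22.0 + 459) = 20.99 kΩ.
V_out = 38.4 × 20.99 / (2.70 + 20.99) = 38.4 × 20.99/23.69 = 34.0 V.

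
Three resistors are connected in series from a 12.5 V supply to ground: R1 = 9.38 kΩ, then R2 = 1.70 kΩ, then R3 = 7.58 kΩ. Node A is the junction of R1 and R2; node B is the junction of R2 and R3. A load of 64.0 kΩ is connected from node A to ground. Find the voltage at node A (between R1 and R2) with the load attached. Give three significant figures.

Below node A the series string R2+R3 = 9.280 kΩ sits in parallel with the 64.0 kΩ load: 8.105 kΩ.
V_A = 12.5 × 8.105/(9.38 + 8.105) = 5.79 V.

V ≈ 5.79 V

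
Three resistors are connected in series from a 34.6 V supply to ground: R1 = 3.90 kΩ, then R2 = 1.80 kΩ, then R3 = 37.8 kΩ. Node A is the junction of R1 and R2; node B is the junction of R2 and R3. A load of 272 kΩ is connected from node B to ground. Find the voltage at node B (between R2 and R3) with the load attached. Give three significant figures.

At node B, R3 is in parallel with the load: R3‖R_L = 33.19 kΩ.
Below node A the resistance is R2 + (R3‖R_L) = 34.99 kΩ, so V_A = 34.6 × 34.99/38.89 = 31.13 V.
Then V_B = V_A × (R3‖R_L)/(R2 + R3‖R_L) = 31.13 × 33.19/34.99 = 29.5 V.

V ≈ 29.5 V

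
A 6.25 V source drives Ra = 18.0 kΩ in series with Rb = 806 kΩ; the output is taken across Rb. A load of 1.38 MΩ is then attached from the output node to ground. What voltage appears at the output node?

V_out ≈ 6.04 V

The load sits in parallel with Rb: Rb‖R_L = (806 × 1380) / (806 + 1380) = 508.8 kΩ.
V_out = 6.25 × 508.8 / (18.0 + 508.8) = 6.25 × 508.8/526.8 = 6.04 V.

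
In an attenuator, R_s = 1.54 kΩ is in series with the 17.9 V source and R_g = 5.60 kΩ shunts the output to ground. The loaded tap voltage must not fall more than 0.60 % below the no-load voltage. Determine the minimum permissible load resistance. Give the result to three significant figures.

Output resistance R_th = R_s‖R_g = (1.54 × 5.60)/7.140 = 1.208 kΩ.
The fractional drop is R_th/(R_th + R_L); requiring this ≤ 0.00600 gives R_L ≥ R_th(1/0.00600 − 1) = 1.208 × 165.7 = 200 kΩ.

R_L(min) ≈ 200 kΩ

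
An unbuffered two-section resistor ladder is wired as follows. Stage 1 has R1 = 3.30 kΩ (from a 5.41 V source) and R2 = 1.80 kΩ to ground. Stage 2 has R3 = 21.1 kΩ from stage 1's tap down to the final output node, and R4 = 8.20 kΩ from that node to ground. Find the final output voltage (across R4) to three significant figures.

V_out ≈ 0.514 V

Stage 2 presents R3+R4 = 29.30 kΩ as a load on stage 1's tap.
Stage 1's lower leg becomes R2‖(R3+R4) = 1.696 kΩ, so V_mid = 5.41 × 1.696/4.996 = 1.836 V.
Stage 2 is itself unloaded: V_out = V_mid × R4/(R3+R4) = 1.836 × 8.20/29.30 = 0.514 V.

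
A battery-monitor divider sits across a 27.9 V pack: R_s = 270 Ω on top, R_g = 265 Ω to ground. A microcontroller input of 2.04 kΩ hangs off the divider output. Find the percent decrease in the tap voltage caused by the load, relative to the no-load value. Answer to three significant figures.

6.15 %

The divider's output (Thévenin) resistance is R_s‖R_g = 133.7 Ω.
Fractional drop under load = R_th/(R_th + R_L) = 133.7 / (133.7 + 2040) = 0.06152.
So the output falls by 6.15 %.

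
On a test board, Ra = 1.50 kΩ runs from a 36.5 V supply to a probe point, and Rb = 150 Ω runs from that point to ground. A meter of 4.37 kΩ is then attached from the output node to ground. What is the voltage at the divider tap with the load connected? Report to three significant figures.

The load sits in parallel with Rb: Rb‖R_L = (150 × 4370) / (150 + 4370) = 145.0 Ω.
V_out = 36.5 × 145.0 / (1500 + 145.0) = 36.5 × 145.0/1645 = 3.22 V.

V_out ≈ 3.22 V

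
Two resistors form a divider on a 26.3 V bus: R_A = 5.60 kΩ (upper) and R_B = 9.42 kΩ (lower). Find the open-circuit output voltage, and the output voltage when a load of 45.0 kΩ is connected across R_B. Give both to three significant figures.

Open-circuit: V = 26.3 × 9.42/(5.60 + 9.42) = 16.5 V.
With the load, R_B becomes R_B‖R_L = 7.789 kΩ, so V = 26.3 × 7.789/13.39 = 15.3 V.

Unloaded: 16.5 V; loaded: 15.3 V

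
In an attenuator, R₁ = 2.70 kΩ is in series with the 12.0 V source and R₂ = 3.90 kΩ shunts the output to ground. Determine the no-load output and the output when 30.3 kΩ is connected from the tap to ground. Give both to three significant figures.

Open-circuit: V = 12.0 × 3.90/(2.70 + 3.90) = 7.09 V.
With the load, R₂ becomes R₂‖R_L = 3.455 kΩ, so V = 12.0 × 3.455/6.155 = 6.74 V.

Unloaded: 7.09 V; loaded: 6.74 V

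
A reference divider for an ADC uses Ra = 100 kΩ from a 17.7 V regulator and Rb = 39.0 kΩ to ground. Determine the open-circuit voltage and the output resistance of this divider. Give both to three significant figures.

V_th = 4.97 V, R_th = 28.1 kΩ

V_th is the open-circuit tap voltage: 17.7 × 39.0/(100 + 39.0) = 4.97 V.
With the supply zeroed, Ra and Rb appear in parallel from the tap: R_th = Ra‖Rb = (100 × 39.0)/139.0 = 28.1 kΩ.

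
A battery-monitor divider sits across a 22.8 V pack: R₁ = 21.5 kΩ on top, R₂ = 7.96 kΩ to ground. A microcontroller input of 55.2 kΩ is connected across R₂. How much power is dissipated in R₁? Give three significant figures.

P ≈ 13.8 mW

Total resistance from the source is R₁ + (R₂‖R_L) = 28.46 kΩ, so I = 22.8/28.46 kΩ = 0.8012 mA.
P = I²·R₁ = (0.8012 mA)² × 21.5 kΩ = 13.8 mW.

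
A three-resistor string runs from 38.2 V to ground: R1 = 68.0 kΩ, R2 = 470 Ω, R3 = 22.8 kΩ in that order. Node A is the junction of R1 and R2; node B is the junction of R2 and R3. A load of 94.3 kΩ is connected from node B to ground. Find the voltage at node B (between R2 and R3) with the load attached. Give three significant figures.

At node B, R3 is in parallel with the load: R3‖R_L = 18360 Ω.
Below node A the resistance is R2 + (R3‖R_L) = 18830 Ω, so V_A = 38.2 × 18830/86830 = 8.284 V.
Then V_B = V_A × (R3‖R_L)/(R2 + R3‖R_L) = 8.284 × 18360/18830 = 8.08 V.

V ≈ 8.08 V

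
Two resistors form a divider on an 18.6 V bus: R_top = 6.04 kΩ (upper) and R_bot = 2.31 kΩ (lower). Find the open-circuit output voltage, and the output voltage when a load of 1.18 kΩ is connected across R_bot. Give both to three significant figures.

Unloaded: 5.15 V; loaded: 2.13 V

Open-circuit: V = 18.6 × 2.31/(6.04 + 2.31) = 5.15 V.
With the load, R_bot becomes R_bot‖R_L = 0.7810 kΩ, so V = 18.6 × 0.7810/6.821 = 2.13 V.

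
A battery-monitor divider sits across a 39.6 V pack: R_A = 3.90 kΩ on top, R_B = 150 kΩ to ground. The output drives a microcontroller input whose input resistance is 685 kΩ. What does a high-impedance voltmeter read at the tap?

V_out ≈ 38.4 V

The load sits in parallel with R_B: R_B‖R_L = (150 × 685) / (150 + 685) = 123.1 kΩ.
V_out = 39.6 × 123.1 / (3.90 + 123.1) = 39.6 × 123.1/127.0 = 38.4 V.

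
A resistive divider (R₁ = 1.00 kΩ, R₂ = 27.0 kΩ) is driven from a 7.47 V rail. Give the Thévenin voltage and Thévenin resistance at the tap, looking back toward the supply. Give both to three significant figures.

V_th = 7.20 V, R_th = 964 Ω

V_th is the open-circuit tap voltage: 7.47 × 27.0/(1.00 + 27.0) = 7.20 V.
With the supply zeroed, R₁ and R₂ appear in parallel from the tap: R_th = R₁‖R₂ = (1.00 × 27.0)/28.00 = 964 Ω.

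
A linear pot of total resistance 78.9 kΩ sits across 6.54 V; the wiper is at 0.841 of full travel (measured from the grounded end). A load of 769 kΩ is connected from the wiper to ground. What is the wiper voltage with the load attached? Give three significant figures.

V ≈ 5.43 V

The wiper splits the pot into (1−α)R = 12.55 kΩ above and αR = 66.35 kΩ below.
Lower section ‖ load = 61.08 kΩ.
V_wiper = 6.54 × 61.08/(12.55 + 61.08) = 5.43 V.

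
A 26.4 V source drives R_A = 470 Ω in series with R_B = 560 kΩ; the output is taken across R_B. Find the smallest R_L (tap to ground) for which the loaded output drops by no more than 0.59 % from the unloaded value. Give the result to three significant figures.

R_L(min) ≈ 79.1 kΩ

Output resistance R_th = R_A‖R_B = (470 × 560000)/560500 = 469.6 Ω.
The fractional drop is R_th/(R_th + R_L); requiring this ≤ 0.00590 gives R_L ≥ R_th(1/0.00590 − 1) = 469.6 × 168.5 = 79.1 kΩ.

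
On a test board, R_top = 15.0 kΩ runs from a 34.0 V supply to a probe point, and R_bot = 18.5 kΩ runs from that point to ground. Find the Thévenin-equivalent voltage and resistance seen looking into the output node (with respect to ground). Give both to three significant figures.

V_th = 18.8 V, R_th = 8.28 kΩ

V_th is the open-circuit tap voltage: 34.0 × 18.5/(15.0 + 18.5) = 18.8 V.
With the supply zeroed, R_top and R_bot appear in parallel from the tap: R_th = R_top‖R_bot = (15.0 × 18.5)/33.50 = 8.28 kΩ.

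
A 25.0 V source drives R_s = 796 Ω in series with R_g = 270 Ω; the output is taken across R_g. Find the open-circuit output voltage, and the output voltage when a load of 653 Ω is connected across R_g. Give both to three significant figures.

Open-circuit: V = 25.0 × 270/(796 + 270) = 6.33 V.
With the load, R_g becomes R_g‖R_L = 191.0 Ω, so V = 25.0 × 191.0/987.0 = 4.84 V.

Unloaded: 6.33 V; loaded: 4.84 V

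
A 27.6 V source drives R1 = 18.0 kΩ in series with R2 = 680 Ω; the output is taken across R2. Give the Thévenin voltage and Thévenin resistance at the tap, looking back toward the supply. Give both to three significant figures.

V_th = 1.00 V, R_th = 655 Ω

V_th is the open-circuit tap voltage: 27.6 × 680/(18000 + 680) = 1.00 V.
With the supply zeroed, R1 and R2 appear in parallel from the tap: R_th = R1‖R2 = (18000 × 680)/18680 = 655 Ω.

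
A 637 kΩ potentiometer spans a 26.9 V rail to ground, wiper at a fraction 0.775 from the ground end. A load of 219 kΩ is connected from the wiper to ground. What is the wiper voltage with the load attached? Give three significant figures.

V ≈ 13.8 V

The wiper splits the pot into (1−α)R = 143.3 kΩ above and αR = 493.7 kΩ below.
Lower section ‖ load = 151.7 kΩ.
V_wiper = 26.9 × 151.7/(143.3 + 151.7) = 13.8 V.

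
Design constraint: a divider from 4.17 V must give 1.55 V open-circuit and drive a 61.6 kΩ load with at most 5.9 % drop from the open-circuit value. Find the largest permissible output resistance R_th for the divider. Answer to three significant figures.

R_th ≤ 3.86 kΩ

Loading drop = R_th/(R_th + R_L) ≤ 0.0590, so R_th ≤ R_L · ε/(1−ε) = 61.6 kΩ × 0.0590/0.9410 = 3.86 kΩ.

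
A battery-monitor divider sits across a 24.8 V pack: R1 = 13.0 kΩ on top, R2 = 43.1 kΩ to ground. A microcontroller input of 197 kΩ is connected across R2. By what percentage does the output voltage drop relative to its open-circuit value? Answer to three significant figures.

The divider's output (Thévenin) resistance is R1‖R2 = 9.988 kΩ.
Fractional drop under load = R_th/(R_th + R_L) = 9.988 / (9.988 + 197) = 0.04825.
So the output falls by 4.83 %.

4.83 %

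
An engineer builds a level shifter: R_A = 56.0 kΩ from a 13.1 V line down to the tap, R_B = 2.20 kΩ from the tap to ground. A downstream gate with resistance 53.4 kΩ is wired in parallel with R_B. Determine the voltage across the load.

V_out ≈ 0.476 V

The load sits in parallel with R_B: R_B‖R_L = (2.20 × 53.4) / (2.20 + 53.4) = 2.113 kΩ.
V_out = 13.1 × 2.113 / (56.0 + 2.113) = 13.1 × 2.113/58.11 = 0.476 V.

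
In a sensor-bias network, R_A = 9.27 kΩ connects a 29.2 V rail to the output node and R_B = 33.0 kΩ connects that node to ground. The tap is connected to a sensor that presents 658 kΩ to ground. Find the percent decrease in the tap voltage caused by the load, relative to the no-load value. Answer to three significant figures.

The divider's output (Thévenin) resistance is R_A‖R_B = 7.237 kΩ.
Fractional drop under load = R_th/(R_th + R_L) = 7.237 / (7.237 + 658) = 0.01088.
So the output falls by 1.09 %.

1.09 %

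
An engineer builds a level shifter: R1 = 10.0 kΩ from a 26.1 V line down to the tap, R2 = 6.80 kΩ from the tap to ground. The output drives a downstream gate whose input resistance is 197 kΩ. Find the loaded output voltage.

The load sits in parallel with R2: R2‖R_L = (6.80 × 197) / (6.80 + 197) = 6.573 kΩ.
V_out = 26.1 × 6.573 / (10.0 + 6.573) = 26.1 × 6.573/16.57 = 10.4 V.
(Unloaded it would have been 10.6 V.)

V_out ≈ 10.4 V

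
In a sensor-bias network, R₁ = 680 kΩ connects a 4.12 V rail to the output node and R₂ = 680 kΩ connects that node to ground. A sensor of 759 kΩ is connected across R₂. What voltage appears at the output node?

The load sits in parallel with R₂: R₂‖R_L = (680 × 759) / (680 + 759) = 358.7 kΩ.
V_out = 4.12 × 358.7 / (680 + 358.7) = 4.12 × 358.7/1039 = 1.42 V.
(Unloaded it would have been 2.06 V.)

V_out ≈ 1.42 V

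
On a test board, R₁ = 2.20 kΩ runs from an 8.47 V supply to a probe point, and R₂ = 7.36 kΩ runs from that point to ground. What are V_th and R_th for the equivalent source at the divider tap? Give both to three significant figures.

V_th = 6.52 V, R_th = 1.69 kΩ

V_th is the open-circuit tap voltage: 8.47 × 7.36/(2.20 + 7.36) = 6.52 V.
With the supply zeroed, R₁ and R₂ appear in parallel from the tap: R_th = R₁‖R₂ = (2.20 × 7.36)/9.560 = 1.69 kΩ.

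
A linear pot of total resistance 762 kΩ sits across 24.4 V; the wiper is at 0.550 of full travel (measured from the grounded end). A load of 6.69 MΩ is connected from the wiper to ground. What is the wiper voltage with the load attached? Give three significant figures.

The wiper splits the pot into (1−α)R = 342.9 kΩ above and αR = 419.1 kΩ below.
Lower section ‖ load = 394.4 kΩ.
V_wiper = 24.4 × 394.4/(342.9 + 394.4) = 13.1 V.

V ≈ 13.1 V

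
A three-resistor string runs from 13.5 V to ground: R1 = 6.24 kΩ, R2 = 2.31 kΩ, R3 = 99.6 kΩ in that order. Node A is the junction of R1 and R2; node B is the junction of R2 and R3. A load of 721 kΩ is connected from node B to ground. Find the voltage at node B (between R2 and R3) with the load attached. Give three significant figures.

At node B, R3 is in parallel with the load: R3‖R_L = 87.51 kΩ.
Below node A the resistance is R2 + (R3‖R_L) = 89.82 kΩ, so V_A = 13.5 × 89.82/96.06 = 12.62 V.
Then V_B = V_A × (R3‖R_L)/(R2 + R3‖R_L) = 12.62 × 87.51/89.82 = 12.3 V.

V ≈ 12.3 V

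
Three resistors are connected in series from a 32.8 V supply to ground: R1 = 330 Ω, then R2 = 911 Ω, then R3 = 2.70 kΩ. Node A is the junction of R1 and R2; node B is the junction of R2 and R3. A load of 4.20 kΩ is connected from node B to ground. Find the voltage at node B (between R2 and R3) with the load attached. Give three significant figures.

At node B, R3 is in parallel with the load: R3‖R_L = 1643 Ω.
Below node A the resistance is R2 + (R3‖R_L) = 2554 Ω, so V_A = 32.8 × 2554/2884 = 29.05 V.
Then V_B = V_A × (R3‖R_L)/(R2 + R3‖R_L) = 29.05 × 1643/2554 = 18.7 V.

V ≈ 18.7 V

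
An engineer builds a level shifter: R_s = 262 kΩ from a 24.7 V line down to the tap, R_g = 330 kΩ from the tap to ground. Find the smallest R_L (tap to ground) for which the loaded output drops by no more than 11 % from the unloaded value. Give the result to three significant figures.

R_L(min) ≈ 1.18 MΩ

Output resistance R_th = R_s‖R_g = (262 × 330)/592.0 = 146.0 kΩ.
The fractional drop is R_th/(R_th + R_L); requiring this ≤ 0.110 gives R_L ≥ R_th(1/0.110 − 1) = 146.0 × 8.091 = 1.18 MΩ.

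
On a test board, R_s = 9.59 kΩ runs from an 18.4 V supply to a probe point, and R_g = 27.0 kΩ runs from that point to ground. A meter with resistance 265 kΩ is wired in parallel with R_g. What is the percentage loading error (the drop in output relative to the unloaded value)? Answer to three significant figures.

The divider's output (Thévenin) resistance is R_s‖R_g = 7.077 kΩ.
Fractional drop under load = R_th/(R_th + R_L) = 7.077 / (7.077 + 265) = 0.02601.
So the output falls by 2.60 %.

2.60 %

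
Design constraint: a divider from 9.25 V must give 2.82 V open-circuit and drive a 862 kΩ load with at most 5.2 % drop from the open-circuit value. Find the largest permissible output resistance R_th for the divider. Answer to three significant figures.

Loading drop = R_th/(R_th + R_L) ≤ 0.0520, so R_th ≤ R_L · ε/(1−ε) = 862 kΩ × 0.0520/0.9480 = 47.3 kΩ.
(Any R1, R2 with R2/(R1+R2) = 0.305 and R1‖R2 ≤ 47.3 kΩ will meet the spec.)

R_th ≤ 47.3 kΩ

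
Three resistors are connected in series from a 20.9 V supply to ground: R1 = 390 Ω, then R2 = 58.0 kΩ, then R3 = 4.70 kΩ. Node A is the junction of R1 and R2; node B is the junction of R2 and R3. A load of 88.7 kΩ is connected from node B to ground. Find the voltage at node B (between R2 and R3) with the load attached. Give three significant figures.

V ≈ 1.48 V

At node B, R3 is in parallel with the load: R3‖R_L = 4463 Ω.
Below node A the resistance is R2 + (R3‖R_L) = 62460 Ω, so V_A = 20.9 × 62460/62850 = 20.77 V.
Then V_B = V_A × (R3‖R_L)/(R2 + R3‖R_L) = 20.77 × 4463/62460 = 1.48 V.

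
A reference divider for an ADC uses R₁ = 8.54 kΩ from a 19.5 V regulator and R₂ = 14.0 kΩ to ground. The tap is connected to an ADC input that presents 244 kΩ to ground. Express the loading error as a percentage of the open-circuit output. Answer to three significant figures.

2.13 %

The divider's output (Thévenin) resistance is R₁‖R₂ = 5.304 kΩ.
Fractional drop under load = R_th/(R_th + R_L) = 5.304 / (5.304 + 244) = 0.02128.
So the output falls by 2.13 %.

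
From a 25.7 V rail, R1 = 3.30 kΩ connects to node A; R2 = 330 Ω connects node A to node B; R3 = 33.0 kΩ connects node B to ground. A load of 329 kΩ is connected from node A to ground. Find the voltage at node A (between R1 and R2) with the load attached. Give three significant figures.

V ≈ 23.2 V

Below node A the series string R2+R3 = 33330 Ω sits in parallel with the 329000 Ω load: 30260 Ω.
V_A = 25.7 × 30260/(3300 + 30260) = 23.2 V.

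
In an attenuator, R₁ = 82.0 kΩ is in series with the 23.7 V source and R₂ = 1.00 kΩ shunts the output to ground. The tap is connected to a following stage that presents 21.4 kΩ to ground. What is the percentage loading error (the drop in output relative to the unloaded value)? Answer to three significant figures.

4.41 %

The divider's output (Thévenin) resistance is R₁‖R₂ = 0.9880 kΩ.
Fractional drop under load = R_th/(R_th + R_L) = 0.9880 / (0.9880 + 21.4) = 0.04413.
So the output falls by 4.41 %.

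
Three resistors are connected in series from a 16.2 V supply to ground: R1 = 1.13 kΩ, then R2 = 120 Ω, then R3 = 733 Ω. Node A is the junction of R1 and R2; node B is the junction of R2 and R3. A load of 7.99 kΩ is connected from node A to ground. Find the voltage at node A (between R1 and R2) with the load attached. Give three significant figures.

Below node A the series string R2+R3 = 853.0 Ω sits in parallel with the 7990 Ω load: 770.7 Ω.
V_A = 16.2 × 770.7/(1130 + 770.7) = 6.57 V.

V ≈ 6.57 V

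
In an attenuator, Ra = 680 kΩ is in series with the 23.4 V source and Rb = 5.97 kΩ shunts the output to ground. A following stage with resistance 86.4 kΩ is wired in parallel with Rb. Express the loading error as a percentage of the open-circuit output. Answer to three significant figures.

6.41 %

The divider's output (Thévenin) resistance is Ra‖Rb = 5.918 kΩ.
Fractional drop under load = R_th/(R_th + R_L) = 5.918 / (5.918 + 86.4) = 0.06410.
So the output falls by 6.41 %.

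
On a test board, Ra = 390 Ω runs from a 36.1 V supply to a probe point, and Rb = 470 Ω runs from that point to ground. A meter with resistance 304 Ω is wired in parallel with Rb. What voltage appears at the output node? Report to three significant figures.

The load sits in parallel with Rb: Rb‖R_L = (470 × 304) / (470 + 304) = 184.6 Ω.
V_out = 36.1 × 184.6 / (390 + 184.6) = 36.1 × 184.6/574.6 = 11.6 V.
(Unloaded it would have been 19.7 V.)

V_out ≈ 11.6 V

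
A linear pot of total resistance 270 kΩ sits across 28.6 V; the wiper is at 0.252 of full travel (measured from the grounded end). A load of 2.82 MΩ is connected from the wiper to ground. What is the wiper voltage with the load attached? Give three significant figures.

The wiper splits the pot into (1−α)R = 202.0 kΩ above and αR = 68.04 kΩ below.
Lower section ‖ load = 66.44 kΩ.
V_wiper = 28.6 × 66.44/(202.0 + 66.44) = 7.08 V.

V ≈ 7.08 V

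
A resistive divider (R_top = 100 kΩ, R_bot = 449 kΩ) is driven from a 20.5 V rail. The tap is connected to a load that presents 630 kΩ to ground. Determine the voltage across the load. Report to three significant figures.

The load sits in parallel with R_bot: R_bot‖R_L = (449 × 630) / (449 + 630) = 262.2 kΩ.
V_out = 20.5 × 262.2 / (100 + 262.2) = 20.5 × 262.2/362.2 = 14.8 V.

V_out ≈ 14.8 V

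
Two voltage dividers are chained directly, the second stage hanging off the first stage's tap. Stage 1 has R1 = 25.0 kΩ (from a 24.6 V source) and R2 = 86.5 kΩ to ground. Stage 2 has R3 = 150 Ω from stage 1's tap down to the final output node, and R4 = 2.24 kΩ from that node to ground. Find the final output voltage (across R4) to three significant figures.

V_out ≈ 1.96 V

Stage 2 presents R3+R4 = 2390 Ω as a load on stage 1's tap.
Stage 1's lower leg becomes R2‖(R3+R4) = 2326 Ω, so V_mid = 24.6 × 2326/27330 = 2.094 V.
Stage 2 is itself unloaded: V_out = V_mid × R4/(R3+R4) = 2.094 × 2240/2390 = 1.96 V.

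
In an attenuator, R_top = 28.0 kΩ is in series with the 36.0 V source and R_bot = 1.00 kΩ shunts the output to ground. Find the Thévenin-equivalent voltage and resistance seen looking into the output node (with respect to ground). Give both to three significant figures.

V_th is the open-circuit tap voltage: 36.0 × 1.00/(28.0 + 1.00) = 1.24 V.
With the supply zeroed, R_top and R_bot appear in parallel from the tap: R_th = R_top‖R_bot = (28.0 × 1.00)/29.00 = 966 Ω.

V_th = 1.24 V, R_th = 966 Ω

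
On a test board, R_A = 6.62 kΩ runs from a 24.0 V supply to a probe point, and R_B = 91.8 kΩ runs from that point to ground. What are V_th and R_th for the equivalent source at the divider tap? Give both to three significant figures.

V_th = 22.4 V, R_th = 6.17 kΩ

V_th is the open-circuit tap voltage: 24.0 × 91.8/(6.62 + 91.8) = 22.4 V.
With the supply zeroed, R_A and R_B appear in parallel from the tap: R_th = R_A‖R_B = (6.62 × 91.8)/98.42 = 6.17 kΩ.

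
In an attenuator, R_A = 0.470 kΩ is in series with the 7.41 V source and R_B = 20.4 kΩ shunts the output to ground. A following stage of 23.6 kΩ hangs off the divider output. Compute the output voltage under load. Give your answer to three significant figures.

The load sits in parallel with R_B: R_B‖R_L = (20400 × 23600) / (20400 + 23600) = 10940 Ω.
V_out = 7.41 × 10940 / (470 + 10940) = 7.41 × 10940/11410 = 7.10 V.
(Unloaded it would have been 7.24 V.)

V_out ≈ 7.10 V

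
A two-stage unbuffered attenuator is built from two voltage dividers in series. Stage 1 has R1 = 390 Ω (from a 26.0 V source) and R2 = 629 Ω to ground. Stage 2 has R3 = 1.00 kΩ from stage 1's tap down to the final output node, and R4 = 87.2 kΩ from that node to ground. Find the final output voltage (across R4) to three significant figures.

Stage 2 presents R3+R4 = 88200 Ω as a load on stage 1's tap.
Stage 1's lower leg becomes R2‖(R3+R4) = 624.5 Ω, so V_mid = 26.0 × 624.5/1015 = 16.01 V.
Stage 2 is itself unloaded: V_out = V_mid × R4/(R3+R4) = 16.01 × 87200/88200 = 15.8 V.

V_out ≈ 15.8 V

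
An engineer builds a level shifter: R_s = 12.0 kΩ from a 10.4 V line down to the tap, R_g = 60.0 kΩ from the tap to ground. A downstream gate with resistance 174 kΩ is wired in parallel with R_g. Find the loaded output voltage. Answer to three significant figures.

V_out ≈ 8.20 V

The load sits in parallel with R_g: R_g‖R_L = (60.0 × 174) / (60.0 + 174) = 44.62 kΩ.
V_out = 10.4 × 44.62 / (12.0 + 44.62) = 10.4 × 44.62/56.62 = 8.20 V.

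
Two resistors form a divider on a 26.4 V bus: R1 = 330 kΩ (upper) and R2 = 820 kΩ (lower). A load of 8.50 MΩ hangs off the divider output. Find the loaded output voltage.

The load sits in parallel with R2: R2‖R_L = (820 × 8500) / (820 + 8500) = 747.9 kΩ.
V_out = 26.4 × 747.9 / (330 + 747.9) = 26.4 × 747.9/1078 = 18.3 V.

V_out ≈ 18.3 V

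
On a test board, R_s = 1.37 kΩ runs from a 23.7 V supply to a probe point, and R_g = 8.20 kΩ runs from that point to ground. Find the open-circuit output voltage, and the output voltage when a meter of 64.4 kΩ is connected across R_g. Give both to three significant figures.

Unloaded: 20.3 V; loaded: 19.9 V

Open-circuit: V = 23.7 × 8.20/(1.37 + 8.20) = 20.3 V.
With the load, R_g becomes R_g‖R_L = 7.274 kΩ, so V = 23.7 × 7.274/8.644 = 19.9 V.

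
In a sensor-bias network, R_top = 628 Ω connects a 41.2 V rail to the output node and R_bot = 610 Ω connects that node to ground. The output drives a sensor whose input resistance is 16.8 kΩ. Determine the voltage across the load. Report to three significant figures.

V_out ≈ 19.9 V

The load sits in parallel with R_bot: R_bot‖R_L = (610 × 16800) / (610 + 16800) = 588.6 Ω.
V_out = 41.2 × 588.6 / (628 + 588.6) = 41.2 × 588.6/1217 = 19.9 V.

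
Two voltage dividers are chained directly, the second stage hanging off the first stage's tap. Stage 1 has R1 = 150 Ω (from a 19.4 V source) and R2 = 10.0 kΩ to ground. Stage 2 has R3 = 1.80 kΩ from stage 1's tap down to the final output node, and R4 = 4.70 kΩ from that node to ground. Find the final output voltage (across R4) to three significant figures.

V_out ≈ 13.5 V

Stage 2 presents R3+R4 = 6500 Ω as a load on stage 1's tap.
Stage 1's lower leg becomes R2‖(R3+R4) = 3939 Ω, so V_mid = 19.4 × 3939/4089 = 18.69 V.
Stage 2 is itself unloaded: V_out = V_mid × R4/(R3+R4) = 18.69 × 4700/6500 = 13.5 V.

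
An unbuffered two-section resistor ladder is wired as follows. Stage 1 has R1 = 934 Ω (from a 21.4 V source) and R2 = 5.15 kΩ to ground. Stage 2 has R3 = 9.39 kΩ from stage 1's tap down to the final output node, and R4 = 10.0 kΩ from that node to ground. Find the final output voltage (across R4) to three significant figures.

Stage 2 presents R3+R4 = 19390 Ω as a load on stage 1's tap.
Stage 1's lower leg becomes R2‖(R3+R4) = 4069 Ω, so V_mid = 21.4 × 4069/5003 = 17.41 V.
Stage 2 is itself unloaded: V_out = V_mid × R4/(R3+R4) = 17.41 × 10000/19390 = 8.98 V.

V_out ≈ 8.98 V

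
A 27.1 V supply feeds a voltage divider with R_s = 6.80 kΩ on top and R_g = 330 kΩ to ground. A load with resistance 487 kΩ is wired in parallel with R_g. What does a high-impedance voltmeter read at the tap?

The load sits in parallel with R_g: R_g‖R_L = (330 × 487) / (330 + 487) = 196.7 kΩ.
V_out = 27.1 × 196.7 / (6.80 + 196.7) = 27.1 × 196.7/203.5 = 26.2 V.

V_out ≈ 26.2 V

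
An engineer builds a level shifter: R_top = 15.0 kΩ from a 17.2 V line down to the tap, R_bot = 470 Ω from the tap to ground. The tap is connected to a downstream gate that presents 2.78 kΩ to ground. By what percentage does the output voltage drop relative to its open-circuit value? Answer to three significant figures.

14.1 %

The divider's output (Thévenin) resistance is R_top‖R_bot = 455.7 Ω.
Fractional drop under load = R_th/(R_th + R_L) = 455.7 / (455.7 + 2780) = 0.1408.
So the output falls by 14.1 %.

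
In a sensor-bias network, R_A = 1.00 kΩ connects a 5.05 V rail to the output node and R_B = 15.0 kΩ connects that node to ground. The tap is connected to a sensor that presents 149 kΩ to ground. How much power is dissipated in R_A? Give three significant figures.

Total resistance from the source is R_A + (R_B‖R_L) = 14.63 kΩ, so I = 5.05/14.63 kΩ = 0.3452 mA.
P = I²·R_A = (0.3452 mA)² × 1.00 kΩ = 0.119 mW.

P ≈ 0.119 mW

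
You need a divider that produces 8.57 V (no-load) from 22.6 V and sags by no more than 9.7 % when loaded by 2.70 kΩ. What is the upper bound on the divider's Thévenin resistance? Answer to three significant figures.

Loading drop = R_th/(R_th + R_L) ≤ 0.0970, so R_th ≤ R_L · ε/(1−ε) = 2.70 kΩ × 0.0970/0.9030 = 290 Ω.
(Any R1, R2 with R2/(R1+R2) = 0.379 and R1‖R2 ≤ 290 Ω will meet the spec.)

R_th ≤ 290 Ω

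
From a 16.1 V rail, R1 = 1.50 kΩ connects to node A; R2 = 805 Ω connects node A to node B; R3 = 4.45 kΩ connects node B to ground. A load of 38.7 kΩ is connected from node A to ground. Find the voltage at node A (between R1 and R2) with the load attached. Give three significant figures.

V ≈ 12.2 V

Below node A the series string R2+R3 = 5255 Ω sits in parallel with the 38700 Ω load: 4627 Ω.
V_A = 16.1 × 4627/(1500 + 4627) = 12.2 V.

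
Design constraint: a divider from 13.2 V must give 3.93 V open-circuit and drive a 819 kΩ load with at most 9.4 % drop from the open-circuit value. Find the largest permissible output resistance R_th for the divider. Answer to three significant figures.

Loading drop = R_th/(R_th + R_L) ≤ 0.0940, so R_th ≤ R_L · ε/(1−ε) = 819 kΩ × 0.0940/0.9060 = 85.0 kΩ.
(Any R1, R2 with R2/(R1+R2) = 0.298 and R1‖R2 ≤ 85.0 kΩ will meet the spec.)

R_th ≤ 85.0 kΩ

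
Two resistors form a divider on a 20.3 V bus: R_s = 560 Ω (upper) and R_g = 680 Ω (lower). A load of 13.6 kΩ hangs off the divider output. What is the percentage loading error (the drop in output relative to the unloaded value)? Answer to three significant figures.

The divider's output (Thévenin) resistance is R_s‖R_g = 307.1 Ω.
Fractional drop under load = R_th/(R_th + R_L) = 307.1 / (307.1 + 13600) = 0.02208.
So the output falls by 2.21 %.

2.21 %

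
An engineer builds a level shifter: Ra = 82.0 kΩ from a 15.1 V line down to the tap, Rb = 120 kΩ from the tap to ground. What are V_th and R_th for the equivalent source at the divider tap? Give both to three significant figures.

V_th = 8.97 V, R_th = 48.7 kΩ

V_th is the open-circuit tap voltage: 15.1 × 120/(82.0 + 120) = 8.97 V.
With the supply zeroed, Ra and Rb appear in parallel from the tap: R_th = Ra‖Rb = (82.0 × 120)/202.0 = 48.7 kΩ.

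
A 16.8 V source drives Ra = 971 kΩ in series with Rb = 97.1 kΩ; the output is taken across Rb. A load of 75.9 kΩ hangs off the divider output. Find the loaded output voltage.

The load sits in parallel with Rb: Rb‖R_L = (97.1 × 75.9) / (97.1 + 75.9) = 42.60 kΩ.
V_out = 16.8 × 42.60 / (971 + 42.60) = 16.8 × 42.60/1014 = 0.706 V.

V_out ≈ 0.706 V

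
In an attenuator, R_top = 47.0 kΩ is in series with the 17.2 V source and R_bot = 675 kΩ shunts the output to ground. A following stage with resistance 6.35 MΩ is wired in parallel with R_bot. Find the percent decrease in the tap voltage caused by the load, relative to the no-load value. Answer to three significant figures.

0.687 %

The divider's output (Thévenin) resistance is R_top‖R_bot = 43.94 kΩ.
Fractional drop under load = R_th/(R_th + R_L) = 43.94 / (43.94 + 6350) = 0.006872.
So the output falls by 0.687 %.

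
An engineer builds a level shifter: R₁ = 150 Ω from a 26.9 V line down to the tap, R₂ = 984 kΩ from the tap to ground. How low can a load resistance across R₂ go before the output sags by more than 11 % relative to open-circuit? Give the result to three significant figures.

R_L(min) ≈ 1.21 kΩ

Output resistance R_th = R₁‖R₂ = (150 × 984000)/984200 = 150.0 Ω.
The fractional drop is R_th/(R_th + R_L); requiring this ≤ 0.110 gives R_L ≥ R_th(1/0.110 − 1) = 150.0 × 8.091 = 1.21 kΩ.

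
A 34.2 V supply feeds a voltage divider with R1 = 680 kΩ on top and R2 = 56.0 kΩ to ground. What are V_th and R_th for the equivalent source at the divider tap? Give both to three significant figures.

V_th = 2.60 V, R_th = 51.7 kΩ

V_th is the open-circuit tap voltage: 34.2 × 56.0/(680 + 56.0) = 2.60 V.
With the supply zeroed, R1 and R2 appear in parallel from the tap: R_th = R1‖R2 = (680 × 56.0)/736.0 = 51.7 kΩ.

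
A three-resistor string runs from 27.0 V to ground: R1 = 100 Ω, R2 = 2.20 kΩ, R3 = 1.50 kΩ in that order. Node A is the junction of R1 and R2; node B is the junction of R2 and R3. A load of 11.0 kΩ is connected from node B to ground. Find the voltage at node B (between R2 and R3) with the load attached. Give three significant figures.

V ≈ 9.85 V

At node B, R3 is in parallel with the load: R3‖R_L = 1320 Ω.
Below node A the resistance is R2 + (R3‖R_L) = 3520 Ω, so V_A = 27.0 × 3520/3620 = 26.25 V.
Then V_B = V_A × (R3‖R_L)/(R2 + R3‖R_L) = 26.25 × 1320/3520 = 9.85 V.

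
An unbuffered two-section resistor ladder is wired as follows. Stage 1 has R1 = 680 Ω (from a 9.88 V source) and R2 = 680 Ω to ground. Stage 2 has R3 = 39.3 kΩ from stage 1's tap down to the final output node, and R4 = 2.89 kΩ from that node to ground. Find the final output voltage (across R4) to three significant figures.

Stage 2 presents R3+R4 = 42190 Ω as a load on stage 1's tap.
Stage 1's lower leg becomes R2‖(R3+R4) = 669.2 Ω, so V_mid = 9.88 × 669.2/1349 = 4.901 V.
Stage 2 is itself unloaded: V_out = V_mid × R4/(R3+R4) = 4.901 × 2890/42190 = 0.336 V.

V_out ≈ 0.336 V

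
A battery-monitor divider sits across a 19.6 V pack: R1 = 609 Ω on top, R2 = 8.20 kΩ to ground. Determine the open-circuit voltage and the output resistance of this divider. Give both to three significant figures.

V_th = 18.2 V, R_th = 567 Ω

V_th is the open-circuit tap voltage: 19.6 × 8200/(609 + 8200) = 18.2 V.
With the supply zeroed, R1 and R2 appear in parallel from the tap: R_th = R1‖R2 = (609 × 8200)/8809 = 567 Ω.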